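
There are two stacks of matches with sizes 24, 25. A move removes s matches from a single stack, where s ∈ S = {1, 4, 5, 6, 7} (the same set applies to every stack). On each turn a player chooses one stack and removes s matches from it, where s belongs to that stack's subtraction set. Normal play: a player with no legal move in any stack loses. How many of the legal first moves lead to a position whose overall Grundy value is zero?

2

All stacks use S = {1, 4, 5, 6, 7}:
G(0) = 0
G(1) = mex{0} = 1
G(2) = mex{1} = 0
G(3) = mex{0} = 1
G(4) = mex{1,0} = 2
G(5) = mex{2,1,0} = 3
G(6) = mex{3,0,1,0} = 2
G(7) = mex{2,1,0,1,0} = 3
G(8) = mex{3,2,1,0,1} = 4
G(9) = mex{4,3,2,1,0} = 5
G(10) = mex{5,2,3,2,1} = 0
G(11) = mex{0,3,2,3,2} = 1
G(12) = mex{1,4,3,2,3} = 0
G(13) = mex{0,5,4,3,2} = 1
G(14) = mex{1,0,5,4,3} = 2
G(15) = mex{2,1,0,5,4} = 3
G(16) = mex{3,0,1,0,5} = 2
G(17) = mex{2,1,0,1,0} = 3
G(18) = mex{3,2,1,0,1} = 4
G(19) = mex{4,3,2,1,0} = 5
G(20) = mex{5,2,3,2,1} = 0
G(21) = mex{0,3,2,3,2} = 1
G(22) = mex{1,4,3,2,3} = 0
G(23) = mex{0,5,4,3,2} = 1
G(24) = mex{1,0,5,4,3} = 2
G(25) = mex{2,1,0,5,4} = 3
Stack A: G(24) = 2.
Stack B: G(25) = 3.
Combined Grundy value = 2 ⊕ 3 = 1.
A winning move leaves total XOR = 0, i.e. changes one component's Grundy value g to g ⊕ X where X is the current total.
Stack A: need g' = 2⊕1 = 3. Options: 24−1→G=1, 24−4→G=0, 24−5→G=5, 24−6→G=4, 24−7→G=3. Hits: 1.
Stack B: need g' = 3⊕1 = 2. Options: 25−1→G=2, 25−4→G=1, 25−5→G=0, 25−6→G=5, 25−7→G=4. Hits: 1.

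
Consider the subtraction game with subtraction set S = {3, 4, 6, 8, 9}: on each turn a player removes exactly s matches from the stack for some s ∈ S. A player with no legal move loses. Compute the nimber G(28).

G(0) = 0
G(1) = mex{} = 0
G(2) = mex{} = 0
G(3) = mex{0} = 1
G(4) = mex{0,0} = 1
G(5) = mex{0,0} = 1
G(6) = mex{1,0,0} = 2
G(7) = mex{1,1,0} = 2
G(8) = mex{1,1,0,0} = 2
G(9) = mex{2,1,1,0,0} = 3
G(10) = mex{2,2,1,0,0} = 3
G(11) = mex{2,2,1,1,0} = 3
G(12) = mex{3,2,2,1,1} = 0
G(13) = mex{3,3,2,1,1} = 0
G(14) = mex{3,3,2,2,1} = 0
G(15) = mex{0,3,3,2,2} = 1
G(16) = mex{0,0,3,2,2} = 1
G(17) = mex{0,0,3,3,2} = 1
G(18) = mex{1,0,0,3,3} = 2
G(19) = mex{1,1,0,3,3} = 2
G(20) = mex{1,1,0,0,3} = 2
G(21) = mex{2,1,1,0,0} = 3
G(22) = mex{2,2,1,0,0} = 3
G(23) = mex{2,2,1,1,0} = 3
G(24) = mex{3,2,2,1,1} = 0
G(25) = mex{3,3,2,1,1} = 0
G(26) = mex{3,3,2,2,1} = 0
G(27) = mex{0,3,3,2,2} = 1
G(28) = mex{0,0,3,2,2} = 1

1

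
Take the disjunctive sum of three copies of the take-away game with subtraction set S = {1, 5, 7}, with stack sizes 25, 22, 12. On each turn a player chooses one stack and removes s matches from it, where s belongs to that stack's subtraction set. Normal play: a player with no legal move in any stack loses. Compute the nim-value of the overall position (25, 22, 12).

All stacks use S = {1, 5, 7}:
G(0) = 0
G(1) = mex{0} = 1
G(2) = mex{1} = 0
G(3) = mex{0} = 1
G(4) = mex{1} = 0
G(5) = mex{0,0} = 1
G(6) = mex{1,1} = 0
G(7) = mex{0,0,0} = 1
G(8) = mex{1,1,1} = 0
G(9) = mex{0,0,0} = 1
G(10) = mex{1,1,1} = 0
G(11) = mex{0,0,0} = 1
G(12) = mex{1,1,1} = 0
G(13) = mex{0,0,0} = 1
G(14) = mex{1,1,1} = 0
G(15) = mex{0,0,0} = 1
G(16) = mex{1,1,1} = 0
G(17) = mex{0,0,0} = 1
G(18) = mex{1,1,1} = 0
G(19) = mex{0,0,0} = 1
G(20) = mex{1,1,1} = 0
G(21) = mex{0,0,0} = 1
G(22) = mex{1,1,1} = 0
G(23) = mex{0,0,0} = 1
G(24) = mex{1,1,1} = 0
G(25) = mex{0,0,0} = 1
Stack A: G(25) = 1.
Stack B: G(22) = 0.
Stack C: G(12) = 0.
Combined Grundy value = 1 ⊕ 0 ⊕ 0 = 1.

1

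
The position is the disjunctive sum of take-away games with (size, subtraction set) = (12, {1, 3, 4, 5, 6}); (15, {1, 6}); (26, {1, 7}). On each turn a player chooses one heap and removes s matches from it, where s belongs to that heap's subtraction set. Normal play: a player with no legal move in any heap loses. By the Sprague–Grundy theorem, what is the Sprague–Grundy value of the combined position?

0

Heap A, S = {1, 3, 4, 5, 6}:
n :  0  1  2  3  4  5  6  7  8  9 10 11 12
G :  0  1  0  1  2  3  2  3  4  0  1  0  1
G_A(12) = 1.
Heap B, S = {1, 6}:
n :  0  1  2  3  4  5  6  7  8  9 10 11 12 13 14 15
G :  0  1  0  1  0  1  2  0  1  0  1  0  1  2  0  1
G_B(15) = 1.
Heap C, S = {1, 7}:
n :  0  1  2  3  4  5  6  7  8  9 10 11 12 13 14 15 16 17 18 19 20 21 22 23 24 25 26
G :  0  1  0  1  0  1  0  1  0  1  0  1  0  1  0  1  0  1  0  1  0  1  0  1  0  1  0
G_C(26) = 0.
Combined Grundy value = 1 ⊕ 1 ⊕ 0 = 0.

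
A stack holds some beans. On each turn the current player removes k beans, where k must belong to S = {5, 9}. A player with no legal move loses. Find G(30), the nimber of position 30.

0

G(0) = 0
G(1) = mex{} = 0
G(2) = mex{} = 0
G(3) = mex{} = 0
G(4) = mex{} = 0
G(5) = mex{0} = 1
G(6) = mex{0} = 1
G(7) = mex{0} = 1
G(8) = mex{0} = 1
G(9) = mex{0,0} = 1
G(10) = mex{1,0} = 2
G(11) = mex{1,0} = 2
G(12) = mex{1,0} = 2
G(13) = mex{1,0} = 2
G(14) = mex{1,1} = 0
G(15) = mex{2,1} = 0
G(16) = mex{2,1} = 0
G(17) = mex{2,1} = 0
G(18) = mex{2,1} = 0
G(19) = mex{0,2} = 1
G(20) = mex{0,2} = 1
G(21) = mex{0,2} = 1
G(22) = mex{0,2} = 1
G(23) = mex{0,0} = 1
G(24) = mex{1,0} = 2
G(25) = mex{1,0} = 2
G(26) = mex{1,0} = 2
G(27) = mex{1,0} = 2
G(28) = mex{1,1} = 0
G(29) = mex{2,1} = 0
G(30) = mex{2,1} = 0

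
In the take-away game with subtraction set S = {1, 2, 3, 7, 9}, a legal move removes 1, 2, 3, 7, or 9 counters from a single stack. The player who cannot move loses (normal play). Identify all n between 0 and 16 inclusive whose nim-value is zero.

0, 4, 8, 12, 16

G(0) = 0
G(1) = mex{0} = 1
G(2) = mex{1,0} = 2
G(3) = mex{2,1,0} = 3
G(4) = mex{3,2,1} = 0
G(5) = mex{0,3,2} = 1
G(6) = mex{1,0,3} = 2
G(7) = mex{2,1,0,0} = 3
G(8) = mex{3,2,1,1} = 0
G(9) = mex{0,3,2,2,0} = 1
G(10) = mex{1,0,3,3,1} = 2
G(11) = mex{2,1,0,0,2} = 3
G(12) = mex{3,2,1,1,3} = 0
G(13) = mex{0,3,2,2,0} = 1
G(14) = mex{1,0,3,3,1} = 2
G(15) = mex{2,1,0,0,2} = 3
G(16) = mex{3,2,1,1,3} = 0
P-positions are exactly the n with G(n) = 0.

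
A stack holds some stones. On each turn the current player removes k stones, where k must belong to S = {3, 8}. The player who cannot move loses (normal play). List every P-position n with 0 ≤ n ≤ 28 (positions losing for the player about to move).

G(0) = 0
G(1) = mex{} = 0
G(2) = mex{} = 0
G(3) = mex{0} = 1
G(4) = mex{0} = 1
G(5) = mex{0} = 1
G(6) = mex{1} = 0
G(7) = mex{1} = 0
G(8) = mex{1,0} = 2
G(9) = mex{0,0} = 1
G(10) = mex{0,0} = 1
G(11) = mex{2,1} = 0
G(12) = mex{1,1} = 0
G(13) = mex{1,1} = 0
G(14) = mex{0,0} = 1
G(15) = mex{0,0} = 1
G(16) = mex{0,2} = 1
G(17) = mex{1,1} = 0
G(18) = mex{1,1} = 0
G(19) = mex{1,0} = 2
G(20) = mex{0,0} = 1
G(21) = mex{0,0} = 1
G(22) = mex{2,1} = 0
G(23) = mex{1,1} = 0
G(24) = mex{1,1} = 0
G(25) = mex{0,0} = 1
G(26) = mex{0,0} = 1
G(27) = mex{0,2} = 1
G(28) = mex{1,1} = 0
P-positions are exactly the n with G(n) = 0.

0, 1, 2, 6, 7, 11, 12, 13, 17, 18, 22, 23, 24, 28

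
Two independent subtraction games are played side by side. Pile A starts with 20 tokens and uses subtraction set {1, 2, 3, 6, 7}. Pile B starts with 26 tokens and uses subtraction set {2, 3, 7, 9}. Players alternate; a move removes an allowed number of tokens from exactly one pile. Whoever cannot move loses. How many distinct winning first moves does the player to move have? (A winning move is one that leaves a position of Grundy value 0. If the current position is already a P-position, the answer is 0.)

Pile A, S = {1, 2, 3, 6, 7}:
n :  0  1  2  3  4  5  6  7  8  9 10 11 12 13 14 15 16 17 18 19 20
G :  0  1  2  3  0  1  2  3  0  1  2  3  0  1  2  3  0  1  2  3  0
G_A(20) = 0.
Pile B, S = {2, 3, 7, 9}:
G(0) = 0
G(1) = mex{} = 0
G(2) = mex{0} = 1
G(3) = mex{0,0} = 1
G(4) = mex{1,0} = 2
G(5) = mex{1,1} = 0
G(6) = mex{2,1} = 0
G(7) = mex{0,2,0} = 1
G(8) = mex{0,0,0} = 1
G(9) = mex{1,0,1,0} = 2
G(10) = mex{1,1,1,0} = 2
G(11) = mex{2,1,2,1} = 0
G(12) = mex{2,2,0,1} = 3
G(13) = mex{0,2,0,2} = 1
G(14) = mex{3,0,1,0} = 2
G(15) = mex{1,3,1,0} = 2
G(16) = mex{2,1,2,1} = 0
G(17) = mex{2,2,2,1} = 0
G(18) = mex{0,2,0,2} = 1
G(19) = mex{0,0,3,2} = 1
G(20) = mex{1,0,1,0} = 2
G(21) = mex{1,1,2,3} = 0
G(22) = mex{2,1,2,1} = 0
G(23) = mex{0,2,0,2} = 1
G(24) = mex{0,0,0,2} = 1
G(25) = mex{1,0,1,0} = 2
G(26) = mex{1,1,1,0} = 2
G_B(26) = 2.
Combined Grundy value = 0 ⊕ 2 = 2.
A winning move leaves total XOR = 0, i.e. changes one component's Grundy value g to g ⊕ X where X is the current total.
Pile A: need g' = 0⊕2 = 2. Options: 20−1→G=3, 20−2→G=2, 20−3→G=1, 20−6→G=2, 20−7→G=1. Hits: 2.
Pile B: need g' = 2⊕2 = 0. Options: 26−2→G=1, 26−3→G=1, 26−7→G=1, 26−9→G=0. Hits: 1.

3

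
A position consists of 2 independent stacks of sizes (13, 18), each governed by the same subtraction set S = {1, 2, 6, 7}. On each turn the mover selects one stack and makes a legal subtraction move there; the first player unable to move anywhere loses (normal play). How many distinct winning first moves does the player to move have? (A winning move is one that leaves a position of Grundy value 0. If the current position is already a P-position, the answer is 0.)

All stacks use S = {1, 2, 6, 7}:
G(0) = 0
G(1) = mex{0} = 1
G(2) = mex{1,0} = 2
G(3) = mex{2,1} = 0
G(4) = mex{0,2} = 1
G(5) = mex{1,0} = 2
G(6) = mex{2,1,0} = 3
G(7) = mex{3,2,1,0} = 4
G(8) = mex{4,3,2,1} = 0
G(9) = mex{0,4,0,2} = 1
G(10) = mex{1,0,1,0} = 2
G(11) = mex{2,1,2,1} = 0
G(12) = mex{0,2,3,2} = 1
G(13) = mex{1,0,4,3} = 2
G(14) = mex{2,1,0,4} = 3
G(15) = mex{3,2,1,0} = 4
G(16) = mex{4,3,2,1} = 0
G(17) = mex{0,4,0,2} = 1
G(18) = mex{1,0,1,0} = 2
Stack A: G(13) = 2.
Stack B: G(18) = 2.
Combined Grundy value = 2 ⊕ 2 = 0.
A winning move leaves total XOR = 0, i.e. changes one component's Grundy value g to g ⊕ X where X is the current total.
Stack A: target g' = 2⊕0 = 2, but every legal move changes the Grundy value (mex property), so 0 moves.
Stack B: target g' = 2⊕0 = 2, but every legal move changes the Grundy value (mex property), so 0 moves.

0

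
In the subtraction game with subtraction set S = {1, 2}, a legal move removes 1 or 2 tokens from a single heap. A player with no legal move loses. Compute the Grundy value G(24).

G(0) = 0
G(1) = mex{0} = 1
G(2) = mex{1,0} = 2
G(3) = mex{2,1} = 0
G(4) = mex{0,2} = 1
G(5) = mex{1,0} = 2
G(6) = mex{2,1} = 0
G(7) = mex{0,2} = 1
G(8) = mex{1,0} = 2
G(9) = mex{2,1} = 0
G(10) = mex{0,2} = 1
G(11) = mex{1,0} = 2
G(12) = mex{2,1} = 0
G(13) = mex{0,2} = 1
G(14) = mex{1,0} = 2
G(15) = mex{2,1} = 0
G(16) = mex{0,2} = 1
G(17) = mex{1,0} = 2
G(18) = mex{2,1} = 0
G(19) = mex{0,2} = 1
G(20) = mex{1,0} = 2
G(21) = mex{2,1} = 0
G(22) = mex{0,2} = 1
G(23) = mex{1,0} = 2
G(24) = mex{2,1} = 0

0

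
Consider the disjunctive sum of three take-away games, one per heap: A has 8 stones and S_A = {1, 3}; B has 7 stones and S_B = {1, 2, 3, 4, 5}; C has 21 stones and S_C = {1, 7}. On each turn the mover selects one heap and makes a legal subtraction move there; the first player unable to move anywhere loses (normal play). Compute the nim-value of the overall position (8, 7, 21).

0

Heap A, S = {1, 3}:
G(0) = 0
G(1) = mex{0} = 1
G(2) = mex{1} = 0
G(3) = mex{0,0} = 1
G(4) = mex{1,1} = 0
G(5) = mex{0,0} = 1
G(6) = mex{1,1} = 0
G(7) = mex{0,0} = 1
G(8) = mex{1,1} = 0
G_A(8) = 0.
Heap B, S = {1, 2, 3, 4, 5}:
n : 0 1 2 3 4 5 6 7
G : 0 1 2 3 4 5 0 1
G_B(7) = 1.
Heap C, S = {1, 7}:
n :  0  1  2  3  4  5  6  7  8  9 10 11 12 13 14 15 16 17 18 19 20 21
G :  0  1  0  1  0  1  0  1  0  1  0  1  0  1  0  1  0  1  0  1  0  1
G_C(21) = 1.
Combined Grundy value = 0 ⊕ 1 ⊕ 1 = 0.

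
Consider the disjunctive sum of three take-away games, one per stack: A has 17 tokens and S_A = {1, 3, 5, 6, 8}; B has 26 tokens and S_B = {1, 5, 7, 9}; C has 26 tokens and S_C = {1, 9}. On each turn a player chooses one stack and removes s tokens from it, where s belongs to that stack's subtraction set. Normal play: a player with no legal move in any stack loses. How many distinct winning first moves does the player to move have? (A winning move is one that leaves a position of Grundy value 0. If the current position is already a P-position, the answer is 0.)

Stack A, S = {1, 3, 5, 6, 8}:
G(0) = 0
G(1) = mex{0} = 1
G(2) = mex{1} = 0
G(3) = mex{0,0} = 1
G(4) = mex{1,1} = 0
G(5) = mex{0,0,0} = 1
G(6) = mex{1,1,1,0} = 2
G(7) = mex{2,0,0,1} = 3
G(8) = mex{3,1,1,0,0} = 2
G(9) = mex{2,2,0,1,1} = 3
G(10) = mex{3,3,1,0,0} = 2
G(11) = mex{2,2,2,1,1} = 0
G(12) = mex{0,3,3,2,0} = 1
G(13) = mex{1,2,2,3,1} = 0
G(14) = mex{0,0,3,2,2} = 1
G(15) = mex{1,1,2,3,3} = 0
G(16) = mex{0,0,0,2,2} = 1
G(17) = mex{1,1,1,0,3} = 2
G_A(17) = 2.
Stack B, S = {1, 5, 7, 9}:
n :  0  1  2  3  4  5  6  7  8  9 10 11 12 13 14 15 16 17 18 19 20 21 22 23 24 25 26
G :  0  1  0  1  0  1  0  1  0  1  0  1  0  1  0  1  0  1  0  1  0  1  0  1  0  1  0
G_B(26) = 0.
Stack C, S = {1, 9}:
G(0) = 0
G(1) = mex{0} = 1
G(2) = mex{1} = 0
G(3) = mex{0} = 1
G(4) = mex{1} = 0
G(5) = mex{0} = 1
G(6) = mex{1} = 0
G(7) = mex{0} = 1
G(8) = mex{1} = 0
G(9) = mex{0,0} = 1
G(10) = mex{1,1} = 0
G(11) = mex{0,0} = 1
G(12) = mex{1,1} = 0
G(13) = mex{0,0} = 1
G(14) = mex{1,1} = 0
G(15) = mex{0,0} = 1
G(16) = mex{1,1} = 0
G(17) = mex{0,0} = 1
G(18) = mex{1,1} = 0
G(19) = mex{0,0} = 1
G(20) = mex{1,1} = 0
G(21) = mex{0,0} = 1
G(22) = mex{1,1} = 0
G(23) = mex{0,0} = 1
G(24) = mex{1,1} = 0
G(25) = mex{0,0} = 1
G(26) = mex{1,1} = 0
G_C(26) = 0.
Combined Grundy value = 2 ⊕ 0 ⊕ 0 = 2.
A winning move leaves total XOR = 0, i.e. changes one component's Grundy value g to g ⊕ X where X is the current total.
Stack A: need g' = 2⊕2 = 0. Options: 17−1→G=1, 17−3→G=1, 17−5→G=1, 17−6→G=0, 17−8→G=3. Hits: 1.
Stack B: need g' = 0⊕2 = 2. Options: 26−1→G=1, 26−5→G=1, 26−7→G=1, 26−9→G=1. Hits: 0.
Stack C: need g' = 0⊕2 = 2. Options: 26−1→G=1, 26−9→G=1. Hits: 0.

1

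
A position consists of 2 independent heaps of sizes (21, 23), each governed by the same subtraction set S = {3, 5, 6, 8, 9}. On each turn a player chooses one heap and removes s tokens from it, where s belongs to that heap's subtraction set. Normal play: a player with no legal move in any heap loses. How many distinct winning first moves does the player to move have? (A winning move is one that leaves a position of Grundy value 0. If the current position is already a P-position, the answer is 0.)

All heaps use S = {3, 5, 6, 8, 9}:
G(0) = 0
G(1) = mex{} = 0
G(2) = mex{} = 0
G(3) = mex{0} = 1
G(4) = mex{0} = 1
G(5) = mex{0,0} = 1
G(6) = mex{1,0,0} = 2
G(7) = mex{1,0,0} = 2
G(8) = mex{1,1,0,0} = 2
G(9) = mex{2,1,1,0,0} = 3
G(10) = mex{2,1,1,0,0} = 3
G(11) = mex{2,2,1,1,0} = 3
G(12) = mex{3,2,2,1,1} = 0
G(13) = mex{3,2,2,1,1} = 0
G(14) = mex{3,3,2,2,1} = 0
G(15) = mex{0,3,3,2,2} = 1
G(16) = mex{0,3,3,2,2} = 1
G(17) = mex{0,0,3,3,2} = 1
G(18) = mex{1,0,0,3,3} = 2
G(19) = mex{1,0,0,3,3} = 2
G(20) = mex{1,1,0,0,3} = 2
G(21) = mex{2,1,1,0,0} = 3
G(22) = mex{2,1,1,0,0} = 3
G(23) = mex{2,2,1,1,0} = 3
Heap A: G(21) = 3.
Heap B: G(23) = 3.
Combined Grundy value = 3 ⊕ 3 = 0.
A winning move leaves total XOR = 0, i.e. changes one component's Grundy value g to g ⊕ X where X is the current total.
Heap A: target g' = 3⊕0 = 3, but every legal move changes the Grundy value (mex property), so 0 moves.
Heap B: target g' = 3⊕0 = 3, but every legal move changes the Grundy value (mex property), so 0 moves.

0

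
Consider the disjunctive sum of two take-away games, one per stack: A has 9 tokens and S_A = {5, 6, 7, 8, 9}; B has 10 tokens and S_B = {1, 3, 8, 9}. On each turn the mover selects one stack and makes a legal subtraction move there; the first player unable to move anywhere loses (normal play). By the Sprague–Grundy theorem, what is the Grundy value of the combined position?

Stack A, S = {5, 6, 7, 8, 9}:
G(0) = 0
G(1) = mex{} = 0
G(2) = mex{} = 0
G(3) = mex{} = 0
G(4) = mex{} = 0
G(5) = mex{0} = 1
G(6) = mex{0,0} = 1
G(7) = mex{0,0,0} = 1
G(8) = mex{0,0,0,0} = 1
G(9) = mex{0,0,0,0,0} = 1
G_A(9) = 1.
Stack B, S = {1, 3, 8, 9}:
n :  0  1  2  3  4  5  6  7  8  9 10
G :  0  1  0  1  0  1  0  1  2  3  2
G_B(10) = 2.
Combined Grundy value = 1 ⊕ 2 = 3.

3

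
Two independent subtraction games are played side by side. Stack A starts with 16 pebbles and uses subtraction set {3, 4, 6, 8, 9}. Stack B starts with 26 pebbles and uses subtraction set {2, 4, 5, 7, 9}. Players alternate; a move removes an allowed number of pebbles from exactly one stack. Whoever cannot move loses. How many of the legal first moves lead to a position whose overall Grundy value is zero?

3

Stack A, S = {3, 4, 6, 8, 9}:
G(0) = 0
G(1) = mex{} = 0
G(2) = mex{} = 0
G(3) = mex{0} = 1
G(4) = mex{0,0} = 1
G(5) = mex{0,0} = 1
G(6) = mex{1,0,0} = 2
G(7) = mex{1,1,0} = 2
G(8) = mex{1,1,0,0} = 2
G(9) = mex{2,1,1,0,0} = 3
G(10) = mex{2,2,1,0,0} = 3
G(11) = mex{2,2,1,1,0} = 3
G(12) = mex{3,2,2,1,1} = 0
G(13) = mex{3,3,2,1,1} = 0
G(14) = mex{3,3,2,2,1} = 0
G(15) = mex{0,3,3,2,2} = 1
G(16) = mex{0,0,3,2,2} = 1
G_A(16) = 1.
Stack B, S = {2, 4, 5, 7, 9}:
G(0) = 0
G(1) = mex{} = 0
G(2) = mex{0} = 1
G(3) = mex{0} = 1
G(4) = mex{1,0} = 2
G(5) = mex{1,0,0} = 2
G(6) = mex{2,1,0} = 3
G(7) = mex{2,1,1,0} = 3
G(8) = mex{3,2,1,0} = 4
G(9) = mex{3,2,2,1,0} = 4
G(10) = mex{4,3,2,1,0} = 5
G(11) = mex{4,3,3,2,1} = 0
G(12) = mex{5,4,3,2,1} = 0
G(13) = mex{0,4,4,3,2} = 1
G(14) = mex{0,5,4,3,2} = 1
G(15) = mex{1,0,5,4,3} = 2
G(16) = mex{1,0,0,4,3} = 2
G(17) = mex{2,1,0,5,4} = 3
G(18) = mex{2,1,1,0,4} = 3
G(19) = mex{3,2,1,0,5} = 4
G(20) = mex{3,2,2,1,0} = 4
G(21) = mex{4,3,2,1,0} = 5
G(22) = mex{4,3,3,2,1} = 0
G(23) = mex{5,4,3,2,1} = 0
G(24) = mex{0,4,4,3,2} = 1
G(25) = mex{0,5,4,3,2} = 1
G(26) = mex{1,0,5,4,3} = 2
G_B(26) = 2.
Combined Grundy value = 1 ⊕ 2 = 3.
A winning move leaves total XOR = 0, i.e. changes one component's Grundy value g to g ⊕ X where X is the current total.
Stack A: need g' = 1⊕3 = 2. Options: 16−3→G=0, 16−4→G=0, 16−6→G=3, 16−8→G=2, 16−9→G=2. Hits: 2.
Stack B: need g' = 2⊕3 = 1. Options: 26−2→G=1, 26−4→G=0, 26−5→G=5, 26−7→G=4, 26−9→G=3. Hits: 1.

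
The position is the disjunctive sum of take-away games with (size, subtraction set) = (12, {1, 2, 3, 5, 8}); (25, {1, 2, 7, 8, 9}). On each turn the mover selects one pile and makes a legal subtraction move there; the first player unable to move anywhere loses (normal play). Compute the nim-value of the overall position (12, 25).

1

Pile A, S = {1, 2, 3, 5, 8}:
n :  0  1  2  3  4  5  6  7  8  9 10 11 12
G :  0  1  2  3  0  1  2  3  4  5  0  1  2
G_A(12) = 2.
Pile B, S = {1, 2, 7, 8, 9}:
n :  0  1  2  3  4  5  6  7  8  9 10 11 12 13 14 15 16 17 18 19 20 21 22 23 24 25
G :  0  1  2  0  1  2  0  1  2  3  4  5  3  4  5  3  0  1  2  0  1  2  0  1  2  3
G_B(25) = 3.
Combined Grundy value = 2 ⊕ 3 = 1.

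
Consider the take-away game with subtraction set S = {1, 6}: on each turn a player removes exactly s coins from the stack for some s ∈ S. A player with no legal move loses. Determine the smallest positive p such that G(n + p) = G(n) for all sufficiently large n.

7

G(0) = 0
G(1) = mex{0} = 1
G(2) = mex{1} = 0
G(3) = mex{0} = 1
G(4) = mex{1} = 0
G(5) = mex{0} = 1
G(6) = mex{1,0} = 2
G(7) = mex{2,1} = 0
G(8) = mex{0,0} = 1
G(9) = mex{1,1} = 0
G(10) = mex{0,0} = 1
G(11) = mex{1,1} = 0
G(12) = mex{0,2} = 1
G(13) = mex{1,0} = 2
G(14) = mex{2,1} = 0
G(15) = mex{0,0} = 1
G(n+7) = G(n) holds for n = 0,…,5 (a full window of length max(S) = 6), so the sequence is purely periodic with period 7.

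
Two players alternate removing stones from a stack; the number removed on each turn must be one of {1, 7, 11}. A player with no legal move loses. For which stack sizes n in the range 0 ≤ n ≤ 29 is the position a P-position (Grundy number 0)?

G(0) = 0
G(1) = mex{0} = 1
G(2) = mex{1} = 0
G(3) = mex{0} = 1
G(4) = mex{1} = 0
G(5) = mex{0} = 1
G(6) = mex{1} = 0
G(7) = mex{0,0} = 1
G(8) = mex{1,1} = 0
G(9) = mex{0,0} = 1
G(10) = mex{1,1} = 0
G(11) = mex{0,0,0} = 1
G(12) = mex{1,1,1} = 0
G(13) = mex{0,0,0} = 1
G(14) = mex{1,1,1} = 0
G(15) = mex{0,0,0} = 1
G(16) = mex{1,1,1} = 0
G(17) = mex{0,0,0} = 1
G(18) = mex{1,1,1} = 0
G(19) = mex{0,0,0} = 1
G(20) = mex{1,1,1} = 0
G(21) = mex{0,0,0} = 1
G(22) = mex{1,1,1} = 0
G(23) = mex{0,0,0} = 1
G(24) = mex{1,1,1} = 0
G(25) = mex{0,0,0} = 1
G(26) = mex{1,1,1} = 0
G(27) = mex{0,0,0} = 1
G(28) = mex{1,1,1} = 0
G(29) = mex{0,0,0} = 1
P-positions are exactly the n with G(n) = 0.

0, 2, 4, 6, 8, 10, 12, 14, 16, 18, 20, 22, 24, 26, 28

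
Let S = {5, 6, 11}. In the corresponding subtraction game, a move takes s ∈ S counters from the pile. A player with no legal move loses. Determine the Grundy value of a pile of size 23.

1

n :  0  1  2  3  4  5  6  7  8  9 10 11 12 13 14 15 16 17 18 19 20 21 22 23
G :  0  0  0  0  0  1  1  1  1  1  2  2  2  2  2  3  0  0  0  0  0  1  1  1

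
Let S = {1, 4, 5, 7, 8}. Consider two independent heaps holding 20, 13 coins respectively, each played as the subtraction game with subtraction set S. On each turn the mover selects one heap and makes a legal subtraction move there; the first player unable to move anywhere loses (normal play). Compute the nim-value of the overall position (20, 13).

5

All heaps use S = {1, 4, 5, 7, 8}:
n :  0  1  2  3  4  5  6  7  8  9 10 11 12 13 14 15 16 17 18 19 20
G :  0  1  0  1  2  3  2  3  4  5  4  0  1  0  1  2  3  2  3  4  5
Heap A: G(20) = 5.
Heap B: G(13) = 0.
Combined Grundy value = 5 ⊕ 0 = 5.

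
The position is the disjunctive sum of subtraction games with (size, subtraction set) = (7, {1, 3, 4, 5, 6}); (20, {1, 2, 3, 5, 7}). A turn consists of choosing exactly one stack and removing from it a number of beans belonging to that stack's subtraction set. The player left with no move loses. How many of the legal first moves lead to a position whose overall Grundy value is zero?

Stack A, S = {1, 3, 4, 5, 6}:
G(0) = 0
G(1) = mex{0} = 1
G(2) = mex{1} = 0
G(3) = mex{0,0} = 1
G(4) = mex{1,1,0} = 2
G(5) = mex{2,0,1,0} = 3
G(6) = mex{3,1,0,1,0} = 2
G(7) = mex{2,2,1,0,1} = 3
G_A(7) = 3.
Stack B, S = {1, 2, 3, 5, 7}:
G(0) = 0
G(1) = mex{0} = 1
G(2) = mex{1,0} = 2
G(3) = mex{2,1,0} = 3
G(4) = mex{3,2,1} = 0
G(5) = mex{0,3,2,0} = 1
G(6) = mex{1,0,3,1} = 2
G(7) = mex{2,1,0,2,0} = 3
G(8) = mex{3,2,1,3,1} = 0
G(9) = mex{0,3,2,0,2} = 1
G(10) = mex{1,0,3,1,3} = 2
G(11) = mex{2,1,0,2,0} = 3
G(12) = mex{3,2,1,3,1} = 0
G(13) = mex{0,3,2,0,2} = 1
G(14) = mex{1,0,3,1,3} = 2
G(15) = mex{2,1,0,2,0} = 3
G(16) = mex{3,2,1,3,1} = 0
G(17) = mex{0,3,2,0,2} = 1
G(18) = mex{1,0,3,1,3} = 2
G(19) = mex{2,1,0,2,0} = 3
G(20) = mex{3,2,1,3,1} = 0
G_B(20) = 0.
Combined Grundy value = 3 ⊕ 0 = 3.
A winning move leaves total XOR = 0, i.e. changes one component's Grundy value g to g ⊕ X where X is the current total.
Stack A: need g' = 3⊕3 = 0. Options: 7−1→G=2, 7−3→G=2, 7−4→G=1, 7−5→G=0, 7−6→G=1. Hits: 1.
Stack B: need g' = 0⊕3 = 3. Options: 20−1→G=3, 20−2→G=2, 20−3→G=1, 20−5→G=3, 20−7→G=1. Hits: 2.

3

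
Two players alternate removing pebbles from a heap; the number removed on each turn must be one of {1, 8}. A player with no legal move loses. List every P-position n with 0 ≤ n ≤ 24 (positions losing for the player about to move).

G(0) = 0
G(1) = mex{0} = 1
G(2) = mex{1} = 0
G(3) = mex{0} = 1
G(4) = mex{1} = 0
G(5) = mex{0} = 1
G(6) = mex{1} = 0
G(7) = mex{0} = 1
G(8) = mex{1,0} = 2
G(9) = mex{2,1} = 0
G(10) = mex{0,0} = 1
G(11) = mex{1,1} = 0
G(12) = mex{0,0} = 1
G(13) = mex{1,1} = 0
G(14) = mex{0,0} = 1
G(15) = mex{1,1} = 0
G(16) = mex{0,2} = 1
G(17) = mex{1,0} = 2
G(18) = mex{2,1} = 0
G(19) = mex{0,0} = 1
G(20) = mex{1,1} = 0
G(21) = mex{0,0} = 1
G(22) = mex{1,1} = 0
G(23) = mex{0,0} = 1
G(24) = mex{1,1} = 0
P-positions are exactly the n with G(n) = 0.

0, 2, 4, 6, 9, 11, 13, 15, 18, 20, 22, 24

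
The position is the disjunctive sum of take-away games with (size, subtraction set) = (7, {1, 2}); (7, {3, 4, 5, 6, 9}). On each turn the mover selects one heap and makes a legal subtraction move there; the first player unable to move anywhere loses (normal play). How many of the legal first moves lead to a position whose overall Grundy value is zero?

3

Heap A, S = {1, 2}:
n : 0 1 2 3 4 5 6 7
G : 0 1 2 0 1 2 0 1
G_A(7) = 1.
Heap B, S = {3, 4, 5, 6, 9}:
n : 0 1 2 3 4 5 6 7
G : 0 0 0 1 1 1 2 2
G_B(7) = 2.
Combined Grundy value = 1 ⊕ 2 = 3.
A winning move leaves total XOR = 0, i.e. changes one component's Grundy value g to g ⊕ X where X is the current total.
Heap A: need g' = 1⊕3 = 2. Options: 7−1→G=0, 7−2→G=2. Hits: 1.
Heap B: need g' = 2⊕3 = 1. Options: 7−3→G=1, 7−4→G=1, 7−5→G=0, 7−6→G=0. Hits: 2.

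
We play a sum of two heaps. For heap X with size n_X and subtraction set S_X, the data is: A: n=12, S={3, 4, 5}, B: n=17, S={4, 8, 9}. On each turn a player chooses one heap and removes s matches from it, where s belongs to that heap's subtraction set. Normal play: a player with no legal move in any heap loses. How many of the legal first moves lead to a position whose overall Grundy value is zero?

0

Heap A, S = {3, 4, 5}:
n :  0  1  2  3  4  5  6  7  8  9 10 11 12
G :  0  0  0  1  1  1  2  2  0  0  0  1  1
G_A(12) = 1.
Heap B, S = {4, 8, 9}:
n :  0  1  2  3  4  5  6  7  8  9 10 11 12 13 14 15 16 17
G :  0  0  0  0  1  1  1  1  2  2  2  2  3  0  0  0  0  1
G_B(17) = 1.
Combined Grundy value = 1 ⊕ 1 = 0.
A winning move leaves total XOR = 0, i.e. changes one component's Grundy value g to g ⊕ X where X is the current total.
Heap A: target g' = 1⊕0 = 1, but every legal move changes the Grundy value (mex property), so 0 moves.
Heap B: target g' = 1⊕0 = 1, but every legal move changes the Grundy value (mex property), so 0 moves.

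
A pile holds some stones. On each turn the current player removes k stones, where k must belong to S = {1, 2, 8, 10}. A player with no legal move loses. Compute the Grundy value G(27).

n :  0  1  2  3  4  5  6  7  8  9 10 11 12 13 14 15 16 17 18 19 20 21 22 23 24 25 26 27
G :  0  1  2  0  1  2  0  1  2  0  1  2  0  1  2  0  1  2  0  1  2  0  1  2  0  1  2  0

0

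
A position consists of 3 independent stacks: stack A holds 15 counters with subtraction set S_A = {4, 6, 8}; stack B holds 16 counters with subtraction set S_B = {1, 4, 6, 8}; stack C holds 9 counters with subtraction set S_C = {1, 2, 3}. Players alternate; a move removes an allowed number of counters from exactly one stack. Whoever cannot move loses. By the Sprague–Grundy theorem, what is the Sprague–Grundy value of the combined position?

3

Stack A, S = {4, 6, 8}:
n :  0  1  2  3  4  5  6  7  8  9 10 11 12 13 14 15
G :  0  0  0  0  1  1  1  1  2  2  2  2  0  0  0  0
G_A(15) = 0.
Stack B, S = {1, 4, 6, 8}:
n :  0  1  2  3  4  5  6  7  8  9 10 11 12 13 14 15 16
G :  0  1  0  1  2  0  1  0  1  2  3  2  0  1  0  1  2
G_B(16) = 2.
Stack C, S = {1, 2, 3}:
G(0) = 0
G(1) = mex{0} = 1
G(2) = mex{1,0} = 2
G(3) = mex{2,1,0} = 3
G(4) = mex{3,2,1} = 0
G(5) = mex{0,3,2} = 1
G(6) = mex{1,0,3} = 2
G(7) = mex{2,1,0} = 3
G(8) = mex{3,2,1} = 0
G(9) = mex{0,3,2} = 1
G_C(9) = 1.
Combined Grundy value = 0 ⊕ 2 ⊕ 1 = 3.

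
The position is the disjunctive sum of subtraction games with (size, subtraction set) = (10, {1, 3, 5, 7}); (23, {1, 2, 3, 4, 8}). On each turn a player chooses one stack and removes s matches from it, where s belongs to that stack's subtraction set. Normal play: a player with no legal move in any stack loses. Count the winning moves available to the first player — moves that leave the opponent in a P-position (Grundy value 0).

2

Stack A, S = {1, 3, 5, 7}:
G(0) = 0
G(1) = mex{0} = 1
G(2) = mex{1} = 0
G(3) = mex{0,0} = 1
G(4) = mex{1,1} = 0
G(5) = mex{0,0,0} = 1
G(6) = mex{1,1,1} = 0
G(7) = mex{0,0,0,0} = 1
G(8) = mex{1,1,1,1} = 0
G(9) = mex{0,0,0,0} = 1
G(10) = mex{1,1,1,1} = 0
G_A(10) = 0.
Stack B, S = {1, 2, 3, 4, 8}:
G(0) = 0
G(1) = mex{0} = 1
G(2) = mex{1,0} = 2
G(3) = mex{2,1,0} = 3
G(4) = mex{3,2,1,0} = 4
G(5) = mex{4,3,2,1} = 0
G(6) = mex{0,4,3,2} = 1
G(7) = mex{1,0,4,3} = 2
G(8) = mex{2,1,0,4,0} = 3
G(9) = mex{3,2,1,0,1} = 4
G(10) = mex{4,3,2,1,2} = 0
G(11) = mex{0,4,3,2,3} = 1
G(12) = mex{1,0,4,3,4} = 2
G(13) = mex{2,1,0,4,0} = 3
G(14) = mex{3,2,1,0,1} = 4
G(15) = mex{4,3,2,1,2} = 0
G(16) = mex{0,4,3,2,3} = 1
G(17) = mex{1,0,4,3,4} = 2
G(18) = mex{2,1,0,4,0} = 3
G(19) = mex{3,2,1,0,1} = 4
G(20) = mex{4,3,2,1,2} = 0
G(21) = mex{0,4,3,2,3} = 1
G(22) = mex{1,0,4,3,4} = 2
G(23) = mex{2,1,0,4,0} = 3
G_B(23) = 3.
Combined Grundy value = 0 ⊕ 3 = 3.
A winning move leaves total XOR = 0, i.e. changes one component's Grundy value g to g ⊕ X where X is the current total.
Stack A: need g' = 0⊕3 = 3. Options: 10−1→G=1, 10−3→G=1, 10−5→G=1, 10−7→G=1. Hits: 0.
Stack B: need g' = 3⊕3 = 0. Options: 23−1→G=2, 23−2→G=1, 23−3→G=0, 23−4→G=4, 23−8→G=0. Hits: 2.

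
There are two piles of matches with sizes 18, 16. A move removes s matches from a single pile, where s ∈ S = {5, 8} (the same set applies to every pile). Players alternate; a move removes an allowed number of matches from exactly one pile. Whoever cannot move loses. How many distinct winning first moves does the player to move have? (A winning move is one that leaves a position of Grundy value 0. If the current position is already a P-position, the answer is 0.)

All piles use S = {5, 8}:
G(0) = 0
G(1) = mex{} = 0
G(2) = mex{} = 0
G(3) = mex{} = 0
G(4) = mex{} = 0
G(5) = mex{0} = 1
G(6) = mex{0} = 1
G(7) = mex{0} = 1
G(8) = mex{0,0} = 1
G(9) = mex{0,0} = 1
G(10) = mex{1,0} = 2
G(11) = mex{1,0} = 2
G(12) = mex{1,0} = 2
G(13) = mex{1,1} = 0
G(14) = mex{1,1} = 0
G(15) = mex{2,1} = 0
G(16) = mex{2,1} = 0
G(17) = mex{2,1} = 0
G(18) = mex{0,2} = 1
Pile A: G(18) = 1.
Pile B: G(16) = 0.
Combined Grundy value = 1 ⊕ 0 = 1.
A winning move leaves total XOR = 0, i.e. changes one component's Grundy value g to g ⊕ X where X is the current total.
Pile A: need g' = 1⊕1 = 0. Options: 18−5→G=0, 18−8→G=2. Hits: 1.
Pile B: need g' = 0⊕1 = 1. Options: 16−5→G=2, 16−8→G=1. Hits: 1.

2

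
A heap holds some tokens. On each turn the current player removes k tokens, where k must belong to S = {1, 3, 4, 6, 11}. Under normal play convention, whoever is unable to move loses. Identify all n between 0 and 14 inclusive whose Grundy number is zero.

n :  0  1  2  3  4  5  6  7  8  9 10 11 12 13 14
G :  0  1  0  1  2  3  2  0  1  0  1  2  3  2  0
P-positions are exactly the n with G(n) = 0.

0, 2, 7, 9, 14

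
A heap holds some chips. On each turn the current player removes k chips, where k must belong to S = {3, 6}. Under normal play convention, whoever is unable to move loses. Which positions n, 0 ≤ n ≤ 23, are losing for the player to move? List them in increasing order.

0, 1, 2, 9, 10, 11, 18, 19, 20

n :  0  1  2  3  4  5  6  7  8  9 10 11 12 13 14 15 16 17 18 19 20 21 22 23
G :  0  0  0  1  1  1  2  2  2  0  0  0  1  1  1  2  2  2  0  0  0  1  1  1
P-positions are exactly the n with G(n) = 0.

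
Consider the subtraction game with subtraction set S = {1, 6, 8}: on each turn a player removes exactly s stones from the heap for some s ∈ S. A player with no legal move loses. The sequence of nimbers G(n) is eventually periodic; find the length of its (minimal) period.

G(0) = 0
G(1) = mex{0} = 1
G(2) = mex{1} = 0
G(3) = mex{0} = 1
G(4) = mex{1} = 0
G(5) = mex{0} = 1
G(6) = mex{1,0} = 2
G(7) = mex{2,1} = 0
G(8) = mex{0,0,0} = 1
G(9) = mex{1,1,1} = 0
G(10) = mex{0,0,0} = 1
G(11) = mex{1,1,1} = 0
G(12) = mex{0,2,0} = 1
G(13) = mex{1,0,1} = 2
G(14) = mex{2,1,2} = 0
G(15) = mex{0,0,0} = 1
G(16) = mex{1,1,1} = 0
G(n+7) = G(n) holds for n = 0,…,7 (a full window of length max(S) = 8), so the sequence is purely periodic with period 7.

7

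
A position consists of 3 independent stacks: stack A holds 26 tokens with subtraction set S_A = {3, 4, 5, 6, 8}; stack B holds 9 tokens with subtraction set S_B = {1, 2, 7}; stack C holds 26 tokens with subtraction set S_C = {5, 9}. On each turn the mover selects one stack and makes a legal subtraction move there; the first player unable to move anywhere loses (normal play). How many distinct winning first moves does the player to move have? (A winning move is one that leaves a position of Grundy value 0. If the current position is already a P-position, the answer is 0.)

Stack A, S = {3, 4, 5, 6, 8}:
n :  0  1  2  3  4  5  6  7  8  9 10 11 12 13 14 15 16 17 18 19 20 21 22 23 24 25 26
G :  0  0  0  1  1  1  2  2  2  3  3  0  0  0  1  1  1  2  2  2  3  3  0  0  0  1  1
G_A(26) = 1.
Stack B, S = {1, 2, 7}:
G(0) = 0
G(1) = mex{0} = 1
G(2) = mex{1,0} = 2
G(3) = mex{2,1} = 0
G(4) = mex{0,2} = 1
G(5) = mex{1,0} = 2
G(6) = mex{2,1} = 0
G(7) = mex{0,2,0} = 1
G(8) = mex{1,0,1} = 2
G(9) = mex{2,1,2} = 0
G_B(9) = 0.
Stack C, S = {5, 9}:
G(0) = 0
G(1) = mex{} = 0
G(2) = mex{} = 0
G(3) = mex{} = 0
G(4) = mex{} = 0
G(5) = mex{0} = 1
G(6) = mex{0} = 1
G(7) = mex{0} = 1
G(8) = mex{0} = 1
G(9) = mex{0,0} = 1
G(10) = mex{1,0} = 2
G(11) = mex{1,0} = 2
G(12) = mex{1,0} = 2
G(13) = mex{1,0} = 2
G(14) = mex{1,1} = 0
G(15) = mex{2,1} = 0
G(16) = mex{2,1} = 0
G(17) = mex{2,1} = 0
G(18) = mex{2,1} = 0
G(19) = mex{0,2} = 1
G(20) = mex{0,2} = 1
G(21) = mex{0,2} = 1
G(22) = mex{0,2} = 1
G(23) = mex{0,0} = 1
G(24) = mex{1,0} = 2
G(25) = mex{1,0} = 2
G(26) = mex{1,0} = 2
G_C(26) = 2.
Combined Grundy value = 1 ⊕ 0 ⊕ 2 = 3.
A winning move leaves total XOR = 0, i.e. changes one component's Grundy value g to g ⊕ X where X is the current total.
Stack A: need g' = 1⊕3 = 2. Options: 26−3→G=0, 26−4→G=0, 26−5→G=3, 26−6→G=3, 26−8→G=2. Hits: 1.
Stack B: need g' = 0⊕3 = 3. Options: 9−1→G=2, 9−2→G=1, 9−7→G=2. Hits: 0.
Stack C: need g' = 2⊕3 = 1. Options: 26−5→G=1, 26−9→G=0. Hits: 1.

2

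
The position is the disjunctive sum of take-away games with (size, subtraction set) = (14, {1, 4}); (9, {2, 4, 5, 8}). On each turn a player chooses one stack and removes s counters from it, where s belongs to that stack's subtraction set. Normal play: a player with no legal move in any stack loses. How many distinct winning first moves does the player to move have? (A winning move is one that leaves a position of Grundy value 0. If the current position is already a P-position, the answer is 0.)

3

Stack A, S = {1, 4}:
n :  0  1  2  3  4  5  6  7  8  9 10 11 12 13 14
G :  0  1  0  1  2  0  1  0  1  2  0  1  0  1  2
G_A(14) = 2.
Stack B, S = {2, 4, 5, 8}:
G(0) = 0
G(1) = mex{} = 0
G(2) = mex{0} = 1
G(3) = mex{0} = 1
G(4) = mex{1,0} = 2
G(5) = mex{1,0,0} = 2
G(6) = mex{2,1,0} = 3
G(7) = mex{2,1,1} = 0
G(8) = mex{3,2,1,0} = 4
G(9) = mex{0,2,2,0} = 1
G_B(9) = 1.
Combined Grundy value = 2 ⊕ 1 = 3.
A winning move leaves total XOR = 0, i.e. changes one component's Grundy value g to g ⊕ X where X is the current total.
Stack A: need g' = 2⊕3 = 1. Options: 14−1→G=1, 14−4→G=0. Hits: 1.
Stack B: need g' = 1⊕3 = 2. Options: 9−2→G=0, 9−4→G=2, 9−5→G=2, 9−8→G=0. Hits: 2.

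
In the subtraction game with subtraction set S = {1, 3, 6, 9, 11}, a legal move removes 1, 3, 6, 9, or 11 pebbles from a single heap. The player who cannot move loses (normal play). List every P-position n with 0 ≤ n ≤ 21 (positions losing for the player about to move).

n :  0  1  2  3  4  5  6  7  8  9 10 11 12 13 14 15 16 17 18 19 20 21
G :  0  1  0  1  0  1  2  3  2  3  2  3  0  1  0  1  0  1  2  3  2  3
P-positions are exactly the n with G(n) = 0.

0, 2, 4, 12, 14, 16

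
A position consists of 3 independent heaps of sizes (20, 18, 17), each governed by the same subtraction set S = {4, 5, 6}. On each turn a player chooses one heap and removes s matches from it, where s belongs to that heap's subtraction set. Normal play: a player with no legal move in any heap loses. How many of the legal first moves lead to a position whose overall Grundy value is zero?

1

All heaps use S = {4, 5, 6}:
G(0) = 0
G(1) = mex{} = 0
G(2) = mex{} = 0
G(3) = mex{} = 0
G(4) = mex{0} = 1
G(5) = mex{0,0} = 1
G(6) = mex{0,0,0} = 1
G(7) = mex{0,0,0} = 1
G(8) = mex{1,0,0} = 2
G(9) = mex{1,1,0} = 2
G(10) = mex{1,1,1} = 0
G(11) = mex{1,1,1} = 0
G(12) = mex{2,1,1} = 0
G(13) = mex{2,2,1} = 0
G(14) = mex{0,2,2} = 1
G(15) = mex{0,0,2} = 1
G(16) = mex{0,0,0} = 1
G(17) = mex{0,0,0} = 1
G(18) = mex{1,0,0} = 2
G(19) = mex{1,1,0} = 2
G(20) = mex{1,1,1} = 0
Heap A: G(20) = 0.
Heap B: G(18) = 2.
Heap C: G(17) = 1.
Combined Grundy value = 0 ⊕ 2 ⊕ 1 = 3.
A winning move leaves total XOR = 0, i.e. changes one component's Grundy value g to g ⊕ X where X is the current total.
Heap A: need g' = 0⊕3 = 3. Options: 20−4→G=1, 20−5→G=1, 20−6→G=1. Hits: 0.
Heap B: need g' = 2⊕3 = 1. Options: 18−4→G=1, 18−5→G=0, 18−6→G=0. Hits: 1.
Heap C: need g' = 1⊕3 = 2. Options: 17−4→G=0, 17−5→G=0, 17−6→G=0. Hits: 0.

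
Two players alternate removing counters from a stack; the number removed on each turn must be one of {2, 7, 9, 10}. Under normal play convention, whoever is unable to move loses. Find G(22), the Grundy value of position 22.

1

G(0) = 0
G(1) = mex{} = 0
G(2) = mex{0} = 1
G(3) = mex{0} = 1
G(4) = mex{1} = 0
G(5) = mex{1} = 0
G(6) = mex{0} = 1
G(7) = mex{0,0} = 1
G(8) = mex{1,0} = 2
G(9) = mex{1,1,0} = 2
G(10) = mex{2,1,0,0} = 3
G(11) = mex{2,0,1,0} = 3
G(12) = mex{3,0,1,1} = 2
G(13) = mex{3,1,0,1} = 2
G(14) = mex{2,1,0,0} = 3
G(15) = mex{2,2,1,0} = 3
G(16) = mex{3,2,1,1} = 0
G(17) = mex{3,3,2,1} = 0
G(18) = mex{0,3,2,2} = 1
G(19) = mex{0,2,3,2} = 1
G(20) = mex{1,2,3,3} = 0
G(21) = mex{1,3,2,3} = 0
G(22) = mex{0,3,2,2} = 1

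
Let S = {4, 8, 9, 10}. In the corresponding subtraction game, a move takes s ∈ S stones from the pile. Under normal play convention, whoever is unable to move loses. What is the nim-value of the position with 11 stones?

2

n :  0  1  2  3  4  5  6  7  8  9 10 11
G :  0  0  0  0  1  1  1  1  2  2  2  2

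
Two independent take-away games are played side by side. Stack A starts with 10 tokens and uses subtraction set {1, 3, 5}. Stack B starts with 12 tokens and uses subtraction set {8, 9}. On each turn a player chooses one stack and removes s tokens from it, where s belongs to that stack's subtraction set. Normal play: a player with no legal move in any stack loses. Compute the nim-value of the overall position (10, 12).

Stack A, S = {1, 3, 5}:
G(0) = 0
G(1) = mex{0} = 1
G(2) = mex{1} = 0
G(3) = mex{0,0} = 1
G(4) = mex{1,1} = 0
G(5) = mex{0,0,0} = 1
G(6) = mex{1,1,1} = 0
G(7) = mex{0,0,0} = 1
G(8) = mex{1,1,1} = 0
G(9) = mex{0,0,0} = 1
G(10) = mex{1,1,1} = 0
G_A(10) = 0.
Stack B, S = {8, 9}:
n :  0  1  2  3  4  5  6  7  8  9 10 11 12
G :  0  0  0  0  0  0  0  0  1  1  1  1  1
G_B(12) = 1.
Combined Grundy value = 0 ⊕ 1 = 1.

1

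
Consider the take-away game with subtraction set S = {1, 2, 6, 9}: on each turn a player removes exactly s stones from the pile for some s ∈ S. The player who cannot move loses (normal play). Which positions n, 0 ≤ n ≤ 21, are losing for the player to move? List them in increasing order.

0, 3, 7, 10, 14, 17, 21

G(0) = 0
G(1) = mex{0} = 1
G(2) = mex{1,0} = 2
G(3) = mex{2,1} = 0
G(4) = mex{0,2} = 1
G(5) = mex{1,0} = 2
G(6) = mex{2,1,0} = 3
G(7) = mex{3,2,1} = 0
G(8) = mex{0,3,2} = 1
G(9) = mex{1,0,0,0} = 2
G(10) = mex{2,1,1,1} = 0
G(11) = mex{0,2,2,2} = 1
G(12) = mex{1,0,3,0} = 2
G(13) = mex{2,1,0,1} = 3
G(14) = mex{3,2,1,2} = 0
G(15) = mex{0,3,2,3} = 1
G(16) = mex{1,0,0,0} = 2
G(17) = mex{2,1,1,1} = 0
G(18) = mex{0,2,2,2} = 1
G(19) = mex{1,0,3,0} = 2
G(20) = mex{2,1,0,1} = 3
G(21) = mex{3,2,1,2} = 0
P-positions are exactly the n with G(n) = 0.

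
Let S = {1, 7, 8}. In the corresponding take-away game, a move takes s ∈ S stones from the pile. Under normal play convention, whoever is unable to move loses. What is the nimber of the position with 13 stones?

G(0) = 0
G(1) = mex{0} = 1
G(2) = mex{1} = 0
G(3) = mex{0} = 1
G(4) = mex{1} = 0
G(5) = mex{0} = 1
G(6) = mex{1} = 0
G(7) = mex{0,0} = 1
G(8) = mex{1,1,0} = 2
G(9) = mex{2,0,1} = 3
G(10) = mex{3,1,0} = 2
G(11) = mex{2,0,1} = 3
G(12) = mex{3,1,0} = 2
G(13) = mex{2,0,1} = 3

3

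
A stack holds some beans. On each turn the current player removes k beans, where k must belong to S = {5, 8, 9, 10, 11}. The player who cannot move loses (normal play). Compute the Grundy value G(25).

1

n :  0  1  2  3  4  5  6  7  8  9 10 11 12 13 14 15 16 17 18 19 20 21 22 23 24 25
G :  0  0  0  0  0  1  1  1  1  1  2  2  2  2  2  3  0  0  0  0  0  1  1  1  1  1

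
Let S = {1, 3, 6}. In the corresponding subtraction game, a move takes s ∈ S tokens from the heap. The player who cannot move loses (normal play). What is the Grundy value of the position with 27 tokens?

0

G(0) = 0
G(1) = mex{0} = 1
G(2) = mex{1} = 0
G(3) = mex{0,0} = 1
G(4) = mex{1,1} = 0
G(5) = mex{0,0} = 1
G(6) = mex{1,1,0} = 2
G(7) = mex{2,0,1} = 3
G(8) = mex{3,1,0} = 2
G(9) = mex{2,2,1} = 0
G(10) = mex{0,3,0} = 1
G(11) = mex{1,2,1} = 0
G(12) = mex{0,0,2} = 1
G(13) = mex{1,1,3} = 0
G(14) = mex{0,0,2} = 1
G(15) = mex{1,1,0} = 2
G(16) = mex{2,0,1} = 3
G(17) = mex{3,1,0} = 2
G(18) = mex{2,2,1} = 0
G(19) = mex{0,3,0} = 1
G(20) = mex{1,2,1} = 0
G(21) = mex{0,0,2} = 1
G(22) = mex{1,1,3} = 0
G(23) = mex{0,0,2} = 1
G(24) = mex{1,1,0} = 2
G(25) = mex{2,0,1} = 3
G(26) = mex{3,1,0} = 2
G(27) = mex{2,2,1} = 0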